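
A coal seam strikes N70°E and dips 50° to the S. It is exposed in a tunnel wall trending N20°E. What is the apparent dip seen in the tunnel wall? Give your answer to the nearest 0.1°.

The strike is N70°E and the section trends N20°E; the acute angle between them is β = 50°.
tan(apparent dip) = tan 50° · sin 50° = 0.9129
α = arctan(0.9129) = 42.39°

42.4°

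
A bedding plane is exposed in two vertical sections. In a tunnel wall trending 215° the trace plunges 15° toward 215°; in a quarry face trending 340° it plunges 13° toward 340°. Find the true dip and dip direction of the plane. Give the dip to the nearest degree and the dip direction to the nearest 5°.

The two traces are lines in the plane: v₁ = (sin 215°·cos 15°, cos 215°·cos 15°, −sin 15°), v₂ = (sin 340°·cos 13°, cos 340°·cos 13°, −sin 13°).
The plane normal is n = v₁ × v₂ ∝ (-0.415, 0.038, 0.771).
True dip = arccos(n_z / |n|) = arccos(0.8797) = 28.4°.
Dip direction = azimuth of (n_x, n_y) = atan2(-0.415, 0.038) = 275°.

true dip 28°, dip direction 275°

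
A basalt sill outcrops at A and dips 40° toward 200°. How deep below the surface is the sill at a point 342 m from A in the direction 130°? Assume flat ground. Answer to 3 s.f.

The hole lies 70° from the dip direction, so the down-dip offset is 342 × cos 70° = 116.97 m.
Depth = down-dip offset × tan(dip) = 116.97 × tan 40° = 116.97 × 0.8391
Depth = 98.15 m

98.2 m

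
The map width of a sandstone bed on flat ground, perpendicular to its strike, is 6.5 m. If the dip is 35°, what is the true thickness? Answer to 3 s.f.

True thickness t = w · sin(dip) = 6.5 × sin 35°
t = 6.5 × 0.5736 = 3.728 m

3.73 m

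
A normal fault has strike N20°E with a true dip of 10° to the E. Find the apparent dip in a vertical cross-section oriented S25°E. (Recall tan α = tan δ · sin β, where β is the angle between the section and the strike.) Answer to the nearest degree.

The strike is N20°E and the section trends S25°E; the acute angle between them is β = 45°.
tan(apparent dip) = tan 10° · sin 45° = 0.1247
α = arctan(0.1247) = 7.11°

7°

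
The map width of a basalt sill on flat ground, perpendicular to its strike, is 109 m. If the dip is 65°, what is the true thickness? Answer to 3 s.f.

True thickness t = w · sin(dip) = 109 × sin 65°
t = 109 × 0.9063 = 98.788 m

98.8 m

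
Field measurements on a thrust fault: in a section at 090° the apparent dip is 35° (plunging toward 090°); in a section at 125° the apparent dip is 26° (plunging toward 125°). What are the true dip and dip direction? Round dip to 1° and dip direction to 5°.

true dip 36°, dip direction 080°

Represent each trace as a vector plunging at its apparent dip toward its trend (east-north-up frame): v₁ = (0.819, 0.000, -0.574), v₂ = (0.736, -0.516, -0.438).
n = v₁ × v₂ = (0.296, 0.063, 0.422) (taken with n_z > 0).
True dip = arccos(n_z / |n|) = arccos(0.8131) = 35.6°.
Dip direction = azimuth of (n_x, n_y) = atan2(0.296, 0.063) = 78°.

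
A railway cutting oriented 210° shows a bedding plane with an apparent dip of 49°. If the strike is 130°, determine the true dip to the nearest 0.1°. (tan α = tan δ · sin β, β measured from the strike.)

β = acute angle between strike 130° and section 210° = 80°.
tan δ = tan α / sin β = tan 49° / sin 80° = 1.1504 / 0.9848 = 1.1681
true dip = arctan 1.1681 = 49.43°

49.4°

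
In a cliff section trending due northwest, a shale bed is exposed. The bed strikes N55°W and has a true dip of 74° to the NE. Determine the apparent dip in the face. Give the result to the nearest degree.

The section lies 10° from the strike.
tan(apparent dip) = tan 74° · sin 10° = 0.6056
α = arctan(0.6056) = 31.20°

31°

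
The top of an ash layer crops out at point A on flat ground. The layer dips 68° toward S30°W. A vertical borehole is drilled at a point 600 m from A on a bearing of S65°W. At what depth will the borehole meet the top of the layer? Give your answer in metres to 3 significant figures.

1220 m

The hole lies 35° from the dip direction, so the down-dip offset is 600 × cos 35° = 491.49 m.
Depth = down-dip offset × tan(dip) = 491.49 × tan 68° = 491.49 × 2.4751
Depth = 1216.48 m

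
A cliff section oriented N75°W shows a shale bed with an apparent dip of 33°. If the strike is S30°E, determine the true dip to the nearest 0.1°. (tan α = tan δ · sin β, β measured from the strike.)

β = acute angle between strike S30°E and section N75°W = 45°.
tan(true dip) = tan 33° / sin 45° = 0.9184
true dip = arctan 0.9184 = 42.56°

42.6°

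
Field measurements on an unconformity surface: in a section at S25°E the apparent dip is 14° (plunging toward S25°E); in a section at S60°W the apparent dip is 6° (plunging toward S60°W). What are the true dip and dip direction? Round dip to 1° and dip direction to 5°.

Each apparent-dip line lies in the plane. As unit vectors (x east, y north, z up), v₁ plunges 14°→S25°E and v₂ plunges 6°→S60°W.
The plane normal is n = v₁ × v₂ ∝ (0.028, -0.251, 0.961).
True dip = arccos(n_z / |n|) = arccos(0.9671) = 14.7°.
Dip direction = atan2(0.028, -0.251) = 174° (azimuth of n's horizontal projection).

true dip 15°, dip direction 175°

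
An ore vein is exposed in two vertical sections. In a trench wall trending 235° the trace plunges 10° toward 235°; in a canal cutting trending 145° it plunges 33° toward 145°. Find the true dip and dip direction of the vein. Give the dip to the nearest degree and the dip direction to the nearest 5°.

true dip 34°, dip direction 160°

Each apparent-dip line lies in the plane. As unit vectors (x east, y north, z up), v₁ plunges 10°→235° and v₂ plunges 33°→145°.
n = v₁ × v₂ = (0.188, -0.523, 0.826) (taken with n_z > 0).
Dip δ = arctan(|n_h|/n_z) = arctan(0.556/0.826) = 33.9°.
Dip direction = azimuth of (n_x, n_y) = atan2(0.188, -0.523) = 160°.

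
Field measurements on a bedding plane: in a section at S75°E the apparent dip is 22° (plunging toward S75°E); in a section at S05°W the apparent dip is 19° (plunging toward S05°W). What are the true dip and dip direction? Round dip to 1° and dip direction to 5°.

Each apparent-dip line lies in the plane. As unit vectors (x east, y north, z up), v₁ plunges 22°→S75°E and v₂ plunges 19°→S05°W.
Cross product v₁ × v₂ gives the pole to the plane: n ∝ (0.275, -0.322, 0.863).
Dip δ = arctan(|n_h|/n_z) = arctan(0.424/0.863) = 26.1°.
The horizontal component of n points toward azimuth atan2(n_x, n_y) = 140°, the dip direction.

true dip 26°, dip direction 140°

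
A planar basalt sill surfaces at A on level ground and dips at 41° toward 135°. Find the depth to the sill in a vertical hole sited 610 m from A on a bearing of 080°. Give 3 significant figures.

304 m

The hole lies 55° from the dip direction, so the down-dip offset is 610 × cos 55° = 349.88 m.
Depth = down-dip offset × tan(dip) = 349.88 × tan 41° = 349.88 × 0.8693
Depth = 304.15 m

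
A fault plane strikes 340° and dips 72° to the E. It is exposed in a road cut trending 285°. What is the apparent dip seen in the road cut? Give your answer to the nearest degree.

The section lies 55° from the strike.
tan α = tan 72° × sin 55° = 3.0777 × 0.8192 = 2.5211
apparent dip = arctan 2.5211 = 68.36°

68°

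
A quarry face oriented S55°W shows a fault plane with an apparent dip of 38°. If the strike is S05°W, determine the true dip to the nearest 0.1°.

The section is 50° from the strike.
tan(true dip) = tan 38° / sin 50° = 1.0199
δ = arctan(1.0199) = 45.56°

45.6°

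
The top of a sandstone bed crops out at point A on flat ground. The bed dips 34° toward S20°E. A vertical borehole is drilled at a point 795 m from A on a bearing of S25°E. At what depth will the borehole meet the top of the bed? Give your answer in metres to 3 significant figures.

534 m

The hole lies 5° from the dip direction, so the down-dip offset is 795 × cos 5° = 791.97 m.
Depth = down-dip offset × tan(dip) = 791.97 × tan 34° = 791.97 × 0.6745
Depth = 534.19 m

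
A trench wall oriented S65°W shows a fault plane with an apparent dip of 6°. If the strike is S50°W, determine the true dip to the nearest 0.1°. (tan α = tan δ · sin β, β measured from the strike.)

22.1°

β = acute angle between strike S50°W and section S65°W = 15°.
tan δ = tan α / sin β = tan 6° / sin 15° = 0.1051 / 0.2588 = 0.4061
δ = arctan(0.4061) = 22.10°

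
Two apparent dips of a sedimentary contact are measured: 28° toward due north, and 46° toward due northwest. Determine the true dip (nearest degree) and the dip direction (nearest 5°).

true dip 47°, dip direction 300°

The two traces are lines in the plane: v₁ = (sin 0°·cos 28°, cos 0°·cos 28°, −sin 28°), v₂ = (sin 315°·cos 46°, cos 315°·cos 46°, −sin 46°).
n = v₁ × v₂ = (-0.405, 0.231, 0.434) (taken with n_z > 0).
tan δ = √(n_x²+n_y²)/n_z = 0.466/0.434, so δ = 47.0°.
Dip direction = azimuth of (n_x, n_y) = atan2(-0.405, 0.231) = 300°.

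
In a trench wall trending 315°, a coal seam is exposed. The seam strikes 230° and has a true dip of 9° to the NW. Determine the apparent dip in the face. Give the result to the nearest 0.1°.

9.0°

The strike is 230° and the section trends 315°; the acute angle between them is β = 85°.
tan α = tan 9° × sin 85° = 0.1584 × 0.9962 = 0.1578
α = arctan(0.1578) = 8.97°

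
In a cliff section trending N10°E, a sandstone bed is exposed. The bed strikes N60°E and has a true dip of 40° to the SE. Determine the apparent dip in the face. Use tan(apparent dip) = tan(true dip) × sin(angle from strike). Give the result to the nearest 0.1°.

32.7°

Angle between strike (N60°E) and section (N10°E): β = 50°.
tan α = tan 40° × sin 50° = 0.8391 × 0.7660 = 0.6428
apparent dip = arctan 0.6428 = 32.73°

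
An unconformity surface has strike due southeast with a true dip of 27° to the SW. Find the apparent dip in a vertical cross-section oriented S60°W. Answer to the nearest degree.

Angle between strike (due southeast) and section (S60°W): β = 75°.
tan α = tan 27° × sin 75° = 0.5095 × 0.9659 = 0.4922
α = arctan(0.4922) = 26.20°

26°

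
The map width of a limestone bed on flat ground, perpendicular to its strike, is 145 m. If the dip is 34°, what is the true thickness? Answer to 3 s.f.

True thickness t = w · sin(dip) = 145 × sin 34°
t = 145 × 0.5592 = 81.083 m

81.1 m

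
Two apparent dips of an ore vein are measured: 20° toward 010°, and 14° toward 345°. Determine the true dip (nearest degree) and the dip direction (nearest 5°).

Represent each trace as a vector plunging at its apparent dip toward its trend (east-north-up frame): v₁ = (0.163, 0.925, -0.342), v₂ = (-0.251, 0.937, -0.242).
Cross product v₁ × v₂ gives the pole to the plane: n ∝ (0.097, 0.125, 0.385).
Dip δ = arctan(|n_h|/n_z) = arctan(0.158/0.385) = 22.3°.
The horizontal component of n points toward azimuth atan2(n_x, n_y) = 38°, the dip direction.

true dip 22°, dip direction 040°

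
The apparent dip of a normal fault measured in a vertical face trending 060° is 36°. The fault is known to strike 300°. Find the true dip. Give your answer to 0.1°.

β = acute angle between strike 300° and section 060° = 60°.
tan(true dip) = tan 36° / sin 60° = 0.8389
δ = arctan(0.8389) = 39.99°

40.0°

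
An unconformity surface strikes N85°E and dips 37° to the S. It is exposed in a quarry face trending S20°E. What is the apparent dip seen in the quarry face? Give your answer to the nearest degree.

36°

Angle between strike (N85°E) and section (S20°E): β = 75°.
tan α = tan 37° × sin 75° = 0.7536 × 0.9659 = 0.7279
apparent dip = arctan 0.7279 = 36.05°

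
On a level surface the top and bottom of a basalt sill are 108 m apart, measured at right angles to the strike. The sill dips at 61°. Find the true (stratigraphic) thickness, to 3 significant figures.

94.5 m

True thickness t = w · sin(dip) = 108 × sin 61°
t = 108 × 0.8746 = 94.459 m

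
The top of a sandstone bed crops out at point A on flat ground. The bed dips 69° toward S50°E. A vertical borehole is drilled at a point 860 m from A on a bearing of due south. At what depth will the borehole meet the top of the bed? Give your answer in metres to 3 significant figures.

The hole lies 50° from the dip direction, so the down-dip offset is 860 × cos 50° = 552.80 m.
Depth = down-dip offset × tan(dip) = 552.80 × tan 69° = 552.80 × 2.6051
Depth = 1440.09 m

1440 m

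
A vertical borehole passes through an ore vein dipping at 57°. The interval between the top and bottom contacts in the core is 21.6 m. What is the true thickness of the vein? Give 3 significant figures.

11.8 m

True thickness t = h · cos(dip) = 21.6 × cos 57°
t = 21.6 × 0.5446 = 11.764 m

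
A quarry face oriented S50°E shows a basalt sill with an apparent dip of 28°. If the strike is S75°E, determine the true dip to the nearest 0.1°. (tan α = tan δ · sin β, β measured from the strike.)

The section is 25° from the strike.
tan δ = tan α / sin β = tan 28° / sin 25° = 0.5317 / 0.4226 = 1.2581
true dip = arctan 1.2581 = 51.52°

51.5°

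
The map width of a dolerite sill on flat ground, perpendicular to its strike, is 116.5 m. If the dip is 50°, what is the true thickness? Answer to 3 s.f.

True thickness t = w · sin(dip) = 116.5 × sin 50°
t = 116.5 × 0.7660 = 89.244 m

89.2 m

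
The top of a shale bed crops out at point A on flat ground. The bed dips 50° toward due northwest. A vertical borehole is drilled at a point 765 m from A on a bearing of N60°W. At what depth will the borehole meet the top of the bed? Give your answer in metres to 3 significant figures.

The hole lies 15° from the dip direction, so the down-dip offset is 765 × cos 15° = 738.93 m.
Depth = down-dip offset × tan(dip) = 738.93 × tan 50° = 738.93 × 1.1918
Depth = 880.63 m

881 m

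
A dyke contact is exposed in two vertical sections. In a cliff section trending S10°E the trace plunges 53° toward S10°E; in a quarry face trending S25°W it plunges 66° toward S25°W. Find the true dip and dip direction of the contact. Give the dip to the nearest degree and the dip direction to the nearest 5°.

Each apparent-dip line lies in the plane. As unit vectors (x east, y north, z up), v₁ plunges 53°→S10°E and v₂ plunges 66°→S25°W.
Cross product v₁ × v₂ gives the pole to the plane: n ∝ (-0.247, -0.233, 0.140).
tan δ = √(n_x²+n_y²)/n_z = 0.339/0.140, so δ = 67.5°.
The horizontal component of n points toward azimuth atan2(n_x, n_y) = 227°, the dip direction.

true dip 68°, dip direction 225°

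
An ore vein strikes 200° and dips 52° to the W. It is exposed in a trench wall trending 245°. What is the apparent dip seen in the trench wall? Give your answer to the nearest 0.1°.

The section lies 45° from the strike.
tan(apparent dip) = tan 52° · sin 45° = 0.9051
α = arctan(0.9051) = 42.15°

42.1°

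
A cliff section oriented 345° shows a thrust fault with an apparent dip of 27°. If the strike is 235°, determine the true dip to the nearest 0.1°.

28.5°

The section is 70° from the strike.
tan(true dip) = tan 27° / sin 70° = 0.5422
true dip = arctan 0.5422 = 28.47°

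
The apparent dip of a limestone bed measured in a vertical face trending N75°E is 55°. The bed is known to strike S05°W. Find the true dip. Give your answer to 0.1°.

β = acute angle between strike S05°W and section N75°E = 70°.
tan(true dip) = tan 55° / sin 70° = 1.5198
true dip = arctan 1.5198 = 56.66°

56.7°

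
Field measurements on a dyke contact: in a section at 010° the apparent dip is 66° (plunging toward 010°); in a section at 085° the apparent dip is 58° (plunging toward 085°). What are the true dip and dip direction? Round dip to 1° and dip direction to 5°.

true dip 68°, dip direction 035°

Each apparent-dip line lies in the plane. As unit vectors (x east, y north, z up), v₁ plunges 66°→010° and v₂ plunges 58°→085°.
Cross product v₁ × v₂ gives the pole to the plane: n ∝ (0.297, 0.422, 0.208).
True dip = arccos(n_z / |n|) = arccos(0.3738) = 68.1°.
Dip direction = azimuth of (n_x, n_y) = atan2(0.297, 0.422) = 35°.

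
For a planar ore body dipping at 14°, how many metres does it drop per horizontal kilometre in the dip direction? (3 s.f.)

249 m

drop per km = 1000 × tan 14° = 1000 × 0.2493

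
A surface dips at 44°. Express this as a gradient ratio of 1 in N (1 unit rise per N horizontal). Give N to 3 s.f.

1 in 1.04

1 : N means tan θ = 1/N, so N = 1/tan 44° = 1/0.9657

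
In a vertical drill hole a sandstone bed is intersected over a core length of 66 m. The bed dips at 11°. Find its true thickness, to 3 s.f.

True thickness t = h · cos(dip) = 66 × cos 11°
t = 66 × 0.9816 = 64.787 m

64.8 m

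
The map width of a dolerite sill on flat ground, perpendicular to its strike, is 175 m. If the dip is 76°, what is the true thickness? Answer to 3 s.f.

True thickness t = w · sin(dip) = 175 × sin 76°
t = 175 × 0.9703 = 169.802 m

170 m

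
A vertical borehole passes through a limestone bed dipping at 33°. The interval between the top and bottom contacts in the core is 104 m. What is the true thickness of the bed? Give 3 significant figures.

True thickness t = h · cos(dip) = 104 × cos 33°
t = 104 × 0.8387 = 87.222 m

87.2 m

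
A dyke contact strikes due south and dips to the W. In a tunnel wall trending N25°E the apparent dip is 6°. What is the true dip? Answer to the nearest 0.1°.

The section is 25° from the strike.
tan δ = tan α / sin β = tan 6° / sin 25° = 0.1051 / 0.4226 = 0.2487
true dip = arctan 0.2487 = 13.97°

14.0°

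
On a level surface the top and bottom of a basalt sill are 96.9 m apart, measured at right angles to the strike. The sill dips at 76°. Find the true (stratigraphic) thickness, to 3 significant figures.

True thickness t = w · sin(dip) = 96.9 × sin 76°
t = 96.9 × 0.9703 = 94.022 m

94.0 m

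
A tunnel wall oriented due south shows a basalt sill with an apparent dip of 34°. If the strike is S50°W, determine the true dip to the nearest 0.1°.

β = acute angle between strike S50°W and section due south = 50°.
tan δ = tan α / sin β = tan 34° / sin 50° = 0.6745 / 0.7660 = 0.8805
δ = arctan(0.8805) = 41.36°

41.4°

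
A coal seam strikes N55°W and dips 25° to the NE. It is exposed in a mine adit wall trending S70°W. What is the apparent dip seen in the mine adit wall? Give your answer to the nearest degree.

21°

The section lies 55° from the strike.
tan α = tan 25° × sin 55° = 0.4663 × 0.8192 = 0.3820
apparent dip = arctan 0.3820 = 20.91°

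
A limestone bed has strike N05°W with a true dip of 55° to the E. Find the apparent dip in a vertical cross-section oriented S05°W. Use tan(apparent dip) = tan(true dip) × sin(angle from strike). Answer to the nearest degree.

14°

The section lies 10° from the strike.
tan α = tan 55° × sin 10° = 1.4281 × 0.1736 = 0.2480
α = arctan(0.2480) = 13.93°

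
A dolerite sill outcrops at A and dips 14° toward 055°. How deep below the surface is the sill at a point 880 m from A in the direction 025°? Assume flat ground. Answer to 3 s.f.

The hole lies 30° from the dip direction, so the down-dip offset is 880 × cos 30° = 762.10 m.
Depth = down-dip offset × tan(dip) = 762.10 × tan 14° = 762.10 × 0.2493
Depth = 190.01 m

190 m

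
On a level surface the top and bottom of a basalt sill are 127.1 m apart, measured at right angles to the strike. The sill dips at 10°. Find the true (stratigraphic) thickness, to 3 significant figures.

22.1 m

True thickness t = w · sin(dip) = 127.1 × sin 10°
t = 127.1 × 0.1736 = 22.071 m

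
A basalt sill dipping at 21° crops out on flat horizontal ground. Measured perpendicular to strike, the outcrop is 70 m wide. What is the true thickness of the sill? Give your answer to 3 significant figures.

25.1 m

True thickness t = w · sin(dip) = 70 × sin 21°
t = 70 × 0.3584 = 25.086 m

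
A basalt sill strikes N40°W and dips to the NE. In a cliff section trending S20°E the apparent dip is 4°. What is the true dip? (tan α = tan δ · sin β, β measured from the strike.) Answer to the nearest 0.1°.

11.6°

β = acute angle between strike N40°W and section S20°E = 20°.
tan δ = tan α / sin β = tan 4° / sin 20° = 0.0699 / 0.3420 = 0.2045
true dip = arctan 0.2045 = 11.56°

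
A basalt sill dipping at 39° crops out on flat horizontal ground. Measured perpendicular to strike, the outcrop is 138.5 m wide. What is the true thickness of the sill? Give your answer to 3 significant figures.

True thickness t = w · sin(dip) = 138.5 × sin 39°
t = 138.5 × 0.6293 = 87.161 m

87.2 m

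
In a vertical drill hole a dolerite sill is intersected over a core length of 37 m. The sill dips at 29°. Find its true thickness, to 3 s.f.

32.4 m

True thickness t = h · cos(dip) = 37 × cos 29°
t = 37 × 0.8746 = 32.361 m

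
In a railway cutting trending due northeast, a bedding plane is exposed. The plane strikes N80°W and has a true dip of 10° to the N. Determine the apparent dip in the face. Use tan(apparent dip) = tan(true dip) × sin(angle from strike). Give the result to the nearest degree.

The section lies 55° from the strike.
tan(apparent dip) = tan 10° · sin 55° = 0.1444
α = arctan(0.1444) = 8.22°

8°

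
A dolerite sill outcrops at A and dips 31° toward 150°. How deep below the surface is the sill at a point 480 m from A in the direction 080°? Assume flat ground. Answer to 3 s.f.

98.6 m

The hole lies 70° from the dip direction, so the down-dip offset is 480 × cos 70° = 164.17 m.
Depth = down-dip offset × tan(dip) = 164.17 × tan 31° = 164.17 × 0.6009
Depth = 98.64 m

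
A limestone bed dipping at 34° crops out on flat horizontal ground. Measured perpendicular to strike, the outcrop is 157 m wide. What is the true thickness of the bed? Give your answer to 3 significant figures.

True thickness t = w · sin(dip) = 157 × sin 34°
t = 157 × 0.5592 = 87.793 m

87.8 m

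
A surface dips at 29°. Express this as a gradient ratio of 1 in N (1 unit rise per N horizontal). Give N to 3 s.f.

1 in 1.80

1 : N means tan θ = 1/N, so N = 1/tan 29° = 1/0.5543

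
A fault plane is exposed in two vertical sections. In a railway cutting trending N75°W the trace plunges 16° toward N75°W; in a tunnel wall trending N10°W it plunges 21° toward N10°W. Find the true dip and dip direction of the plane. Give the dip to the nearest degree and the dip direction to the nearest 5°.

Represent each trace as a vector plunging at its apparent dip toward its trend (east-north-up frame): v₁ = (-0.929, 0.249, -0.276), v₂ = (-0.162, 0.919, -0.358).
The plane normal is n = v₁ × v₂ ∝ (-0.164, 0.288, 0.813).
Dip δ = arctan(|n_h|/n_z) = arctan(0.332/0.813) = 22.2°.
Dip direction = azimuth of (n_x, n_y) = atan2(-0.164, 0.288) = 330°.

true dip 22°, dip direction 330°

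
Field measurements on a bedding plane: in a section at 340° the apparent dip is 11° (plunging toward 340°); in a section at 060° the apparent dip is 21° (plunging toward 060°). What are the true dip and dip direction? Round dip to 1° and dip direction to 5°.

true dip 22°, dip direction 040°

Each apparent-dip line lies in the plane. As unit vectors (x east, y north, z up), v₁ plunges 11°→340° and v₂ plunges 21°→060°.
Cross product v₁ × v₂ gives the pole to the plane: n ∝ (0.242, 0.275, 0.903).
Dip δ = arctan(|n_h|/n_z) = arctan(0.366/0.903) = 22.1°.
Dip direction = atan2(0.242, 0.275) = 41° (azimuth of n's horizontal projection).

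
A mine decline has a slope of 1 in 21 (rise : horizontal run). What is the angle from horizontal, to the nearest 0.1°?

2.7°

tan θ = 1/21 = 0.0476
θ = arctan(0.0476) = 2.73°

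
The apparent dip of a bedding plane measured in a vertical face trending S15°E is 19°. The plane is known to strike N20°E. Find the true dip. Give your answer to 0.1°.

β = acute angle between strike N20°E and section S15°E = 35°.
tan δ = tan α / sin β = tan 19° / sin 35° = 0.3443 / 0.5736 = 0.6003
true dip = arctan 0.6003 = 30.98°

31.0°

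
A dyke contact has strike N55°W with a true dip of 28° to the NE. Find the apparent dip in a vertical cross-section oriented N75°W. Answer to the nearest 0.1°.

10.3°

Angle between strike (N55°W) and section (N75°W): β = 20°.
tan(apparent dip) = tan 28° · sin 20° = 0.1819
apparent dip = arctan 0.1819 = 10.31°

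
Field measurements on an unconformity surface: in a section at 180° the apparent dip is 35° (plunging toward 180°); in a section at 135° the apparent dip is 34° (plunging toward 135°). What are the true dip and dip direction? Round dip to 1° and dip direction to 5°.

true dip 37°, dip direction 160°

Represent each trace as a vector plunging at its apparent dip toward its trend (east-north-up frame): v₁ = (0.000, -0.819, -0.574), v₂ = (0.586, -0.586, -0.559).
n = v₁ × v₂ = (0.122, -0.336, 0.480) (taken with n_z > 0).
Dip δ = arctan(|n_h|/n_z) = arctan(0.358/0.480) = 36.7°.
Dip direction = atan2(0.122, -0.336) = 160° (azimuth of n's horizontal projection).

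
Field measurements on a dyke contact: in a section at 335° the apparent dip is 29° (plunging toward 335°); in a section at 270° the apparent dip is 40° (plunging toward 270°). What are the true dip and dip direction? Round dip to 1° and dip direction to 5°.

true dip 41°, dip direction 285°

Represent each trace as a vector plunging at its apparent dip toward its trend (east-north-up frame): v₁ = (-0.370, 0.793, -0.485), v₂ = (-0.766, -0.000, -0.643).
n = v₁ × v₂ = (-0.510, 0.134, 0.607) (taken with n_z > 0).
True dip = arccos(n_z / |n|) = arccos(0.7554) = 40.9°.
Dip direction = atan2(-0.510, 0.134) = 285° (azimuth of n's horizontal projection).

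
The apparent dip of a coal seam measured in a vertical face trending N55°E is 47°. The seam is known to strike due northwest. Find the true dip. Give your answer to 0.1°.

47.4°

β = acute angle between strike due northwest and section N55°E = 80°.
tan(true dip) = tan 47° / sin 80° = 1.0889
true dip = arctan 1.0889 = 47.44°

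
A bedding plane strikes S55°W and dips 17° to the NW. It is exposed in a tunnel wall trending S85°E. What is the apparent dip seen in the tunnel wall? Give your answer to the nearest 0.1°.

The strike is S55°W and the section trends S85°E; the acute angle between them is β = 40°.
tan α = tan 17° × sin 40° = 0.3057 × 0.6428 = 0.1965
apparent dip = arctan 0.1965 = 11.12°

11.1°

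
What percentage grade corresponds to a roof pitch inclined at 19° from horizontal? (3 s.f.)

grade % = 100 × tan 19° = 100 × 0.3443

34.4%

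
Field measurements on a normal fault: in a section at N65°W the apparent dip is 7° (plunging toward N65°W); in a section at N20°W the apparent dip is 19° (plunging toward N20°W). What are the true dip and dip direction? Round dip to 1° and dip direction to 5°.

Represent each trace as a vector plunging at its apparent dip toward its trend (east-north-up frame): v₁ = (-0.900, 0.419, -0.122), v₂ = (-0.323, 0.888, -0.326).
Cross product v₁ × v₂ gives the pole to the plane: n ∝ (0.028, 0.253, 0.664).
Dip δ = arctan(|n_h|/n_z) = arctan(0.255/0.664) = 21.0°.
Dip direction = azimuth of (n_x, n_y) = atan2(0.028, 0.253) = 6°.

true dip 21°, dip direction 005°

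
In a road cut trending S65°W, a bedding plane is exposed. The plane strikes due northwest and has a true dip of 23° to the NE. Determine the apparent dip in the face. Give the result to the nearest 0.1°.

21.7°

Angle between strike (due northwest) and section (S65°W): β = 70°.
tan α = tan 23° × sin 70° = 0.4245 × 0.9397 = 0.3989
apparent dip = arctan 0.3989 = 21.75°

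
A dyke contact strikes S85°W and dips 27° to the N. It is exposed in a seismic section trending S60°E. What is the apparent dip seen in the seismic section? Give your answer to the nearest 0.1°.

16.3°

Angle between strike (S85°W) and section (S60°E): β = 35°.
tan(apparent dip) = tan 27° · sin 35° = 0.2923
apparent dip = arctan 0.2923 = 16.29°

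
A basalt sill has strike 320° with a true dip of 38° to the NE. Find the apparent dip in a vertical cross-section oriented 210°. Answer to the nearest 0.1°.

36.3°

The section lies 70° from the strike.
tan(apparent dip) = tan 38° · sin 70° = 0.7342
α = arctan(0.7342) = 36.28°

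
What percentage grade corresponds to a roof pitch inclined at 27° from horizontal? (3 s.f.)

grade % = 100 × tan 27° = 100 × 0.5095

51.0%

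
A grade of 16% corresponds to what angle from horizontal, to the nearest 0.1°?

9.1°

tan θ = 16/100 = 0.1600
θ = arctan(0.1600) = 9.09°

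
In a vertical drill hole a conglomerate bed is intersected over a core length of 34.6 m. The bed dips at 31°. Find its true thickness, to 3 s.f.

29.7 m

True thickness t = h · cos(dip) = 34.6 × cos 31°
t = 34.6 × 0.8572 = 29.658 m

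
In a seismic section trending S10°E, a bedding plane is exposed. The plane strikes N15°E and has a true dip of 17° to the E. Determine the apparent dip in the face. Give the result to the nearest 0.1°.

7.4°

The section lies 25° from the strike.
tan(apparent dip) = tan 17° · sin 25° = 0.1292
α = arctan(0.1292) = 7.36°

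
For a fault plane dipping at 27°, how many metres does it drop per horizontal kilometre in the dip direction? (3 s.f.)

510 m

drop per km = 1000 × tan 27° = 1000 × 0.5095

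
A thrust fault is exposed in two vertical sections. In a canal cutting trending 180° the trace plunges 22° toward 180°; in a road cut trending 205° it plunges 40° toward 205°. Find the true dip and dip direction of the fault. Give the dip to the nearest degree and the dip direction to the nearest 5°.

true dip 50°, dip direction 250°

Represent each trace as a vector plunging at its apparent dip toward its trend (east-north-up frame): v₁ = (0.000, -0.927, -0.375), v₂ = (-0.324, -0.694, -0.643).
n = v₁ × v₂ = (-0.336, -0.121, 0.300) (taken with n_z > 0).
Dip δ = arctan(|n_h|/n_z) = arctan(0.357/0.300) = 50.0°.
The horizontal component of n points toward azimuth atan2(n_x, n_y) = 250°, the dip direction.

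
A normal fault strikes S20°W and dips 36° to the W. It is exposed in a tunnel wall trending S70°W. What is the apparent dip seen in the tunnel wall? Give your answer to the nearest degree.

29°

Angle between strike (S20°W) and section (S70°W): β = 50°.
tan α = tan 36° × sin 50° = 0.7265 × 0.7660 = 0.5566
apparent dip = arctan 0.5566 = 29.10°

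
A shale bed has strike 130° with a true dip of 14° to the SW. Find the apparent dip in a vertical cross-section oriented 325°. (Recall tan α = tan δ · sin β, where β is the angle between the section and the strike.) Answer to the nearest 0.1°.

The section lies 15° from the strike.
tan(apparent dip) = tan 14° · sin 15° = 0.0645
apparent dip = arctan 0.0645 = 3.69°

3.7°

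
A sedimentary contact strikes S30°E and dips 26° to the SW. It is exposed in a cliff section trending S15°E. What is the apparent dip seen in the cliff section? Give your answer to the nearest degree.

7°

The section lies 15° from the strike.
tan(apparent dip) = tan 26° · sin 15° = 0.1262
α = arctan(0.1262) = 7.19°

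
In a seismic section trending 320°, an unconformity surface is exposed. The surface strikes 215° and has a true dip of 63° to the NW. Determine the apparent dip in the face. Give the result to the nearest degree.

62°

The section lies 75° from the strike.
tan(apparent dip) = tan 63° · sin 75° = 1.8957
apparent dip = arctan 1.8957 = 62.19°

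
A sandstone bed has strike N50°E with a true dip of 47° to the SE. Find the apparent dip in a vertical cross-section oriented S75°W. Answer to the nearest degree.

24°

The strike is N50°E and the section trends S75°W; the acute angle between them is β = 25°.
tan(apparent dip) = tan 47° · sin 25° = 0.4532
apparent dip = arctan 0.4532 = 24.38°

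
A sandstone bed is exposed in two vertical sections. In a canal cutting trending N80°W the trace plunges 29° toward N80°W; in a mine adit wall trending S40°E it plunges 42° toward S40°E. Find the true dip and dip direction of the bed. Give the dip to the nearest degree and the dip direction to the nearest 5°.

Represent each trace as a vector plunging at its apparent dip toward its trend (east-north-up frame): v₁ = (-0.861, 0.152, -0.485), v₂ = (0.478, -0.569, -0.669).
The plane normal is n = v₁ × v₂ ∝ (-0.378, -0.808, 0.418).
True dip = arccos(n_z / |n|) = arccos(0.4242) = 64.9°.
The horizontal component of n points toward azimuth atan2(n_x, n_y) = 205°, the dip direction.

true dip 65°, dip direction 205°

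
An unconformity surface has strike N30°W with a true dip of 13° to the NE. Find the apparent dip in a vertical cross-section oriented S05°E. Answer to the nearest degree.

The strike is N30°W and the section trends S05°E; the acute angle between them is β = 25°.
tan(apparent dip) = tan 13° · sin 25° = 0.0976
α = arctan(0.0976) = 5.57°

6°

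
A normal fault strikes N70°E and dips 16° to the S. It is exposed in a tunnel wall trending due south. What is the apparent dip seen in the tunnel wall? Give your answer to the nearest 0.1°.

15.1°

The section lies 70° from the strike.
tan α = tan 16° × sin 70° = 0.2867 × 0.9397 = 0.2695
α = arctan(0.2695) = 15.08°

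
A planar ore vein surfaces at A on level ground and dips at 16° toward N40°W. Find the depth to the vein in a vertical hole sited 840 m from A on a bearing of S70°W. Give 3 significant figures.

82.4 m

The hole lies 70° from the dip direction, so the down-dip offset is 840 × cos 70° = 287.30 m.
Depth = down-dip offset × tan(dip) = 287.30 × tan 16° = 287.30 × 0.2867
Depth = 82.38 m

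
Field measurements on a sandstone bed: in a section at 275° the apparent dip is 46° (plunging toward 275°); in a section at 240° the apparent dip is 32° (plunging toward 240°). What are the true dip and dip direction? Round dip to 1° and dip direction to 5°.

true dip 48°, dip direction 295°

Represent each trace as a vector plunging at its apparent dip toward its trend (east-north-up frame): v₁ = (-0.692, 0.061, -0.719), v₂ = (-0.734, -0.424, -0.530).
n = v₁ × v₂ = (-0.337, 0.162, 0.338) (taken with n_z > 0).
tan δ = √(n_x²+n_y²)/n_z = 0.374/0.338, so δ = 47.9°.
The horizontal component of n points toward azimuth atan2(n_x, n_y) = 296°, the dip direction.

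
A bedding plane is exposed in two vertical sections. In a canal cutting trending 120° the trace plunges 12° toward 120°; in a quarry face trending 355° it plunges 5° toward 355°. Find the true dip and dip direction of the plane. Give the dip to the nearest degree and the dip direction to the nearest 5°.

Each apparent-dip line lies in the plane. As unit vectors (x east, y north, z up), v₁ plunges 12°→120° and v₂ plunges 5°→355°.
n = v₁ × v₂ = (0.249, 0.092, 0.798) (taken with n_z > 0).
Dip δ = arctan(|n_h|/n_z) = arctan(0.265/0.798) = 18.4°.
Dip direction = atan2(0.249, 0.092) = 70° (azimuth of n's horizontal projection).

true dip 18°, dip direction 070°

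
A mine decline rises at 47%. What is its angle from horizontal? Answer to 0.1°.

tan θ = 47/100 = 0.4700
θ = arctan(0.4700) = 25.17°

25.2°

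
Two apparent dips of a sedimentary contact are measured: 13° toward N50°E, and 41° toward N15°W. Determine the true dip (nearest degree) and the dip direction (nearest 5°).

Each apparent-dip line lies in the plane. As unit vectors (x east, y north, z up), v₁ plunges 13°→N50°E and v₂ plunges 41°→N15°W.
n = v₁ × v₂ = (-0.247, 0.534, 0.666) (taken with n_z > 0).
True dip = arccos(n_z / |n|) = arccos(0.7499) = 41.4°.
Dip direction = atan2(-0.247, 0.534) = 335° (azimuth of n's horizontal projection).

true dip 41°, dip direction 335°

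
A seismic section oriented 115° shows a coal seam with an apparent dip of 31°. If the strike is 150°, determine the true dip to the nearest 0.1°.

46.3°

β = acute angle between strike 150° and section 115° = 35°.
tan δ = tan α / sin β = tan 31° / sin 35° = 0.6009 / 0.5736 = 1.0476
δ = arctan(1.0476) = 46.33°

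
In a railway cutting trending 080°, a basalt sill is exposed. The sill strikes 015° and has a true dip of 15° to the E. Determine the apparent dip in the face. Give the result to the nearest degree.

14°

The strike is 015° and the section trends 080°; the acute angle between them is β = 65°.
tan α = tan 15° × sin 65° = 0.2679 × 0.9063 = 0.2428
apparent dip = arctan 0.2428 = 13.65°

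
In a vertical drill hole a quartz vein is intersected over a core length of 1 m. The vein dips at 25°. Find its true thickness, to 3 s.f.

True thickness t = h · cos(dip) = 1 × cos 25°
t = 1 × 0.9063 = 0.906 m

0.906 m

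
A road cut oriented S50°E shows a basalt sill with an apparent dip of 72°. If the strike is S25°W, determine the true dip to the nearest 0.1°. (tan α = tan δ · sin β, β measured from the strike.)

β = acute angle between strike S25°W and section S50°E = 75°.
tan(true dip) = tan 72° / sin 75° = 3.1863
true dip = arctan 3.1863 = 72.58°

72.6°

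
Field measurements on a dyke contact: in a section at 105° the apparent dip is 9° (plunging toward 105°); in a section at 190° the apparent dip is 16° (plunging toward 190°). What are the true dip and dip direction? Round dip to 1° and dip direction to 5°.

Each apparent-dip line lies in the plane. As unit vectors (x east, y north, z up), v₁ plunges 9°→105° and v₂ plunges 16°→190°.
The plane normal is n = v₁ × v₂ ∝ (0.078, -0.289, 0.946).
Dip δ = arctan(|n_h|/n_z) = arctan(0.299/0.946) = 17.6°.
Dip direction = atan2(0.078, -0.289) = 165° (azimuth of n's horizontal projection).

true dip 18°, dip direction 165°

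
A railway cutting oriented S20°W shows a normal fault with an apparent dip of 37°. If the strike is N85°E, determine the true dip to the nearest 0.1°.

39.7°

The section is 65° from the strike.
tan δ = tan α / sin β = tan 37° / sin 65° = 0.7536 / 0.9063 = 0.8315
true dip = arctan 0.8315 = 39.74°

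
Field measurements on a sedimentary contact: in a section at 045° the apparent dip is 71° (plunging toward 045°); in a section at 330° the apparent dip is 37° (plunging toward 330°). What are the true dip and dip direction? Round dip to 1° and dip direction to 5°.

true dip 71°, dip direction 045°

Represent each trace as a vector plunging at its apparent dip toward its trend (east-north-up frame): v₁ = (0.230, 0.230, -0.946), v₂ = (-0.399, 0.692, -0.602).
n = v₁ × v₂ = (0.515, 0.516, 0.251) (taken with n_z > 0).
Dip δ = arctan(|n_h|/n_z) = arctan(0.729/0.251) = 71.0°.
The horizontal component of n points toward azimuth atan2(n_x, n_y) = 45°, the dip direction.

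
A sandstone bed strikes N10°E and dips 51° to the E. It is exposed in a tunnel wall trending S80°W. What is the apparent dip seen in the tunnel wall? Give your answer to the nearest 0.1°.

49.2°

Angle between strike (N10°E) and section (S80°W): β = 70°.
tan(apparent dip) = tan 51° · sin 70° = 1.1604
apparent dip = arctan 1.1604 = 49.25°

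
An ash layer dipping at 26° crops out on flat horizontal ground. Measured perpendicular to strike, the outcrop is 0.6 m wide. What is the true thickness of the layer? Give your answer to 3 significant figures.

True thickness t = w · sin(dip) = 0.6 × sin 26°
t = 0.6 × 0.4384 = 0.263 m

0.263 m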